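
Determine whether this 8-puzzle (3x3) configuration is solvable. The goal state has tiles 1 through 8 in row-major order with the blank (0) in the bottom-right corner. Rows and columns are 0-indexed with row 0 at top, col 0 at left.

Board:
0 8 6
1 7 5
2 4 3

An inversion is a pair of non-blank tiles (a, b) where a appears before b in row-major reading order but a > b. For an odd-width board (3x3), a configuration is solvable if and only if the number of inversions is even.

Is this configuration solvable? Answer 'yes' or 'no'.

Answer: yes

Derivation:
Inversions (pairs i<j in row-major order where tile[i] > tile[j] > 0): 20
20 is even, so the puzzle is solvable.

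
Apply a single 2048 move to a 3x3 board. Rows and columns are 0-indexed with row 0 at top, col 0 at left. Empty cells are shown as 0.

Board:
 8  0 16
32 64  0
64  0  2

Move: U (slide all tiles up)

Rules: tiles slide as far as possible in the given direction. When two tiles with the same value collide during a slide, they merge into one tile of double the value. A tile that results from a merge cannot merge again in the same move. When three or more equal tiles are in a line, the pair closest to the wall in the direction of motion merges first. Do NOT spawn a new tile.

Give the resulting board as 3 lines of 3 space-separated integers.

Slide up:
col 0: [8, 32, 64] -> [8, 32, 64]
col 1: [0, 64, 0] -> [64, 0, 0]
col 2: [16, 0, 2] -> [16, 2, 0]

Answer:  8 64 16
32  0  2
64  0  0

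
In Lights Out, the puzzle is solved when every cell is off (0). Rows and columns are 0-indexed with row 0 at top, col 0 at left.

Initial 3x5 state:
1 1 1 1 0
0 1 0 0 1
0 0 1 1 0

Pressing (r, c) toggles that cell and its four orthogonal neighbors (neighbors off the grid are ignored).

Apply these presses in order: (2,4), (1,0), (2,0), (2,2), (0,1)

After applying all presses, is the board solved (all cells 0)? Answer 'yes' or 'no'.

After press 1 at (2,4):
1 1 1 1 0
0 1 0 0 0
0 0 1 0 1

After press 2 at (1,0):
0 1 1 1 0
1 0 0 0 0
1 0 1 0 1

After press 3 at (2,0):
0 1 1 1 0
0 0 0 0 0
0 1 1 0 1

After press 4 at (2,2):
0 1 1 1 0
0 0 1 0 0
0 0 0 1 1

After press 5 at (0,1):
1 0 0 1 0
0 1 1 0 0
0 0 0 1 1

Lights still on: 6

Answer: no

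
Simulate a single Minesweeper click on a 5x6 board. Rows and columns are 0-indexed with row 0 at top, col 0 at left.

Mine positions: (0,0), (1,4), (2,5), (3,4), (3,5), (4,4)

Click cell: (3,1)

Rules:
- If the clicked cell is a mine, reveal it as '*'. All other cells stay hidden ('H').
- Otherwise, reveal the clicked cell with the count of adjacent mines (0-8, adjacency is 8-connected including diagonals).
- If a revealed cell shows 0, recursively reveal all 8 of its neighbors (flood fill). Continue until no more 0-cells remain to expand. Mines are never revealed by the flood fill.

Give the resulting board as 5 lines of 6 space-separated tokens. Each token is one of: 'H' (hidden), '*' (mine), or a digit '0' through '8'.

H 1 0 1 H H
1 1 0 1 H H
0 0 0 2 H H
0 0 0 2 H H
0 0 0 2 H H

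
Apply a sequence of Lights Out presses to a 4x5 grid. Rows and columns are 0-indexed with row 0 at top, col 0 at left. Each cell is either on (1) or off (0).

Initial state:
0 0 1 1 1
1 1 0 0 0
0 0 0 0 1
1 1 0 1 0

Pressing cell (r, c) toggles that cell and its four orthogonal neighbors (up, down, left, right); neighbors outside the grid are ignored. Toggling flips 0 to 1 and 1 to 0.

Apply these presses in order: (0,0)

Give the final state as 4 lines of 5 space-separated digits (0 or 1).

After press 1 at (0,0):
1 1 1 1 1
0 1 0 0 0
0 0 0 0 1
1 1 0 1 0

Answer: 1 1 1 1 1
0 1 0 0 0
0 0 0 0 1
1 1 0 1 0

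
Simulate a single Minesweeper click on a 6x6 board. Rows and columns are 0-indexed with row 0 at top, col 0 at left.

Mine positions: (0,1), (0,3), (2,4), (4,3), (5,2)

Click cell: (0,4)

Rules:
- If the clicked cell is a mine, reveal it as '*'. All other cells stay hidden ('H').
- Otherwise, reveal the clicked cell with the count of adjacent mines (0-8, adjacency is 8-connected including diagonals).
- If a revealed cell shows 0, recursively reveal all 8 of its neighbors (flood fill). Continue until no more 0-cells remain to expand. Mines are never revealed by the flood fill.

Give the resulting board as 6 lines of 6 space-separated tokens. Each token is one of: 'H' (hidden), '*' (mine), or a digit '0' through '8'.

H H H H 1 H
H H H H H H
H H H H H H
H H H H H H
H H H H H H
H H H H H H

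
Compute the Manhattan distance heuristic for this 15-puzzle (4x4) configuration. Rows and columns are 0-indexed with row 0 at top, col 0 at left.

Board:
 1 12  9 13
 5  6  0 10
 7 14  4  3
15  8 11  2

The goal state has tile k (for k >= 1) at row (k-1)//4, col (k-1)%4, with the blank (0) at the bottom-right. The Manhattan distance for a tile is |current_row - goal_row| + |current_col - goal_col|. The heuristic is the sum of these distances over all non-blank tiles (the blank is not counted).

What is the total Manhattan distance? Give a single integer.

Tile 1: at (0,0), goal (0,0), distance |0-0|+|0-0| = 0
Tile 12: at (0,1), goal (2,3), distance |0-2|+|1-3| = 4
Tile 9: at (0,2), goal (2,0), distance |0-2|+|2-0| = 4
Tile 13: at (0,3), goal (3,0), distance |0-3|+|3-0| = 6
Tile 5: at (1,0), goal (1,0), distance |1-1|+|0-0| = 0
Tile 6: at (1,1), goal (1,1), distance |1-1|+|1-1| = 0
Tile 10: at (1,3), goal (2,1), distance |1-2|+|3-1| = 3
Tile 7: at (2,0), goal (1,2), distance |2-1|+|0-2| = 3
Tile 14: at (2,1), goal (3,1), distance |2-3|+|1-1| = 1
Tile 4: at (2,2), goal (0,3), distance |2-0|+|2-3| = 3
Tile 3: at (2,3), goal (0,2), distance |2-0|+|3-2| = 3
Tile 15: at (3,0), goal (3,2), distance |3-3|+|0-2| = 2
Tile 8: at (3,1), goal (1,3), distance |3-1|+|1-3| = 4
Tile 11: at (3,2), goal (2,2), distance |3-2|+|2-2| = 1
Tile 2: at (3,3), goal (0,1), distance |3-0|+|3-1| = 5
Sum: 0 + 4 + 4 + 6 + 0 + 0 + 3 + 3 + 1 + 3 + 3 + 2 + 4 + 1 + 5 = 39

Answer: 39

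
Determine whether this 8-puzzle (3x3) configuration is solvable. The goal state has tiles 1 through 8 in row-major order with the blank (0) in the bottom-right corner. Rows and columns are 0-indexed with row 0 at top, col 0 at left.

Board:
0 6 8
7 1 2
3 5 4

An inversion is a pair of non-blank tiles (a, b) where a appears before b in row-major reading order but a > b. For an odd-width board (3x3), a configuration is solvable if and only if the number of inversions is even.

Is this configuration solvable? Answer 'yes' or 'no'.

Inversions (pairs i<j in row-major order where tile[i] > tile[j] > 0): 17
17 is odd, so the puzzle is not solvable.

Answer: no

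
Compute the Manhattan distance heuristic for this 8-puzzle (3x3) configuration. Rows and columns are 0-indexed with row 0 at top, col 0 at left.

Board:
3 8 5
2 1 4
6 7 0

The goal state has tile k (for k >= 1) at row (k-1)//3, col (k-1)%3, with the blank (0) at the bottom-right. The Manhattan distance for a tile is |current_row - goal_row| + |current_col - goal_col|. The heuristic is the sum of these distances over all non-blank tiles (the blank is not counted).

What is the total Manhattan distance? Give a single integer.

Answer: 16

Derivation:
Tile 3: (0,0)->(0,2) = 2
Tile 8: (0,1)->(2,1) = 2
Tile 5: (0,2)->(1,1) = 2
Tile 2: (1,0)->(0,1) = 2
Tile 1: (1,1)->(0,0) = 2
Tile 4: (1,2)->(1,0) = 2
Tile 6: (2,0)->(1,2) = 3
Tile 7: (2,1)->(2,0) = 1
Sum: 2 + 2 + 2 + 2 + 2 + 2 + 3 + 1 = 16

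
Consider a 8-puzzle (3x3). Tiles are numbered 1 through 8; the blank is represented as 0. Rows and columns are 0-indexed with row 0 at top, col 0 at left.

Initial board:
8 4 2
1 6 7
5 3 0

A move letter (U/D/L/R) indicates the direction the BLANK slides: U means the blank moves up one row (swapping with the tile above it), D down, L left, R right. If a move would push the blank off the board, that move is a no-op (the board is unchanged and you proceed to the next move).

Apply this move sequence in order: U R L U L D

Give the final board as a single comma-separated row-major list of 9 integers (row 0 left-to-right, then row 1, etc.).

After move 1 (U):
8 4 2
1 6 0
5 3 7

After move 2 (R):
8 4 2
1 6 0
5 3 7

After move 3 (L):
8 4 2
1 0 6
5 3 7

After move 4 (U):
8 0 2
1 4 6
5 3 7

After move 5 (L):
0 8 2
1 4 6
5 3 7

After move 6 (D):
1 8 2
0 4 6
5 3 7

Answer: 1, 8, 2, 0, 4, 6, 5, 3, 7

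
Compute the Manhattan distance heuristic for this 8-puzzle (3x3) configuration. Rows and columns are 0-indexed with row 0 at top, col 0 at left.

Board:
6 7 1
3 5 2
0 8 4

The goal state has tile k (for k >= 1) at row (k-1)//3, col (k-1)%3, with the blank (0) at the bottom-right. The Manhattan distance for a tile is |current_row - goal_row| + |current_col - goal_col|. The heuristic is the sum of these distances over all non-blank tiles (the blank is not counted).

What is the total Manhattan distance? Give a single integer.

Answer: 16

Derivation:
Tile 6: at (0,0), goal (1,2), distance |0-1|+|0-2| = 3
Tile 7: at (0,1), goal (2,0), distance |0-2|+|1-0| = 3
Tile 1: at (0,2), goal (0,0), distance |0-0|+|2-0| = 2
Tile 3: at (1,0), goal (0,2), distance |1-0|+|0-2| = 3
Tile 5: at (1,1), goal (1,1), distance |1-1|+|1-1| = 0
Tile 2: at (1,2), goal (0,1), distance |1-0|+|2-1| = 2
Tile 8: at (2,1), goal (2,1), distance |2-2|+|1-1| = 0
Tile 4: at (2,2), goal (1,0), distance |2-1|+|2-0| = 3
Sum: 3 + 3 + 2 + 3 + 0 + 2 + 0 + 3 = 16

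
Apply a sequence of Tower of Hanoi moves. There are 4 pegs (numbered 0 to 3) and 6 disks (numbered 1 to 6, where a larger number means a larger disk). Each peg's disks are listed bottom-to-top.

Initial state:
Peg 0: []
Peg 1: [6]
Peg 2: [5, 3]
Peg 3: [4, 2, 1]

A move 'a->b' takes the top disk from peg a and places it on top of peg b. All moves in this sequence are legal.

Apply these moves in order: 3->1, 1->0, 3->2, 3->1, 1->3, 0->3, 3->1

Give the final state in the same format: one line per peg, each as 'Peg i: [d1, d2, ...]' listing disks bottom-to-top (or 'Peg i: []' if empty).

After move 1 (3->1):
Peg 0: []
Peg 1: [6, 1]
Peg 2: [5, 3]
Peg 3: [4, 2]

After move 2 (1->0):
Peg 0: [1]
Peg 1: [6]
Peg 2: [5, 3]
Peg 3: [4, 2]

After move 3 (3->2):
Peg 0: [1]
Peg 1: [6]
Peg 2: [5, 3, 2]
Peg 3: [4]

After move 4 (3->1):
Peg 0: [1]
Peg 1: [6, 4]
Peg 2: [5, 3, 2]
Peg 3: []

After move 5 (1->3):
Peg 0: [1]
Peg 1: [6]
Peg 2: [5, 3, 2]
Peg 3: [4]

After move 6 (0->3):
Peg 0: []
Peg 1: [6]
Peg 2: [5, 3, 2]
Peg 3: [4, 1]

After move 7 (3->1):
Peg 0: []
Peg 1: [6, 1]
Peg 2: [5, 3, 2]
Peg 3: [4]

Answer: Peg 0: []
Peg 1: [6, 1]
Peg 2: [5, 3, 2]
Peg 3: [4]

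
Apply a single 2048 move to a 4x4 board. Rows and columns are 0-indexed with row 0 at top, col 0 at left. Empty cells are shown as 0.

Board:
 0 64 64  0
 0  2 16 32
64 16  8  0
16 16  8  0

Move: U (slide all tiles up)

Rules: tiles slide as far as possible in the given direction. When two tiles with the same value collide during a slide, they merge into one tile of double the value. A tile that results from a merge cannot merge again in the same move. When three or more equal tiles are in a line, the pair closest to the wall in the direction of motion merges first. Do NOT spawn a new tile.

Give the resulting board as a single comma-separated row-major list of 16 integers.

Slide up:
col 0: [0, 0, 64, 16] -> [64, 16, 0, 0]
col 1: [64, 2, 16, 16] -> [64, 2, 32, 0]
col 2: [64, 16, 8, 8] -> [64, 16, 16, 0]
col 3: [0, 32, 0, 0] -> [32, 0, 0, 0]

Answer: 64, 64, 64, 32, 16, 2, 16, 0, 0, 32, 16, 0, 0, 0, 0, 0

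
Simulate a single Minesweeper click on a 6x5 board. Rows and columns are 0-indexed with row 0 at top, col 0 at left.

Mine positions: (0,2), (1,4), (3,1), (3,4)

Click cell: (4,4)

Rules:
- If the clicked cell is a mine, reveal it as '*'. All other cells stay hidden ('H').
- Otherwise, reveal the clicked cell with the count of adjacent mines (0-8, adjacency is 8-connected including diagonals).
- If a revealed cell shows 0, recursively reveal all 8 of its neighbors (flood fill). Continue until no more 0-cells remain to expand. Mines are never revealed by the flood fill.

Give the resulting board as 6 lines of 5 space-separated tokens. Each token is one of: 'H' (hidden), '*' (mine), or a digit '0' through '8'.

H H H H H
H H H H H
H H H H H
H H H H H
H H H H 1
H H H H H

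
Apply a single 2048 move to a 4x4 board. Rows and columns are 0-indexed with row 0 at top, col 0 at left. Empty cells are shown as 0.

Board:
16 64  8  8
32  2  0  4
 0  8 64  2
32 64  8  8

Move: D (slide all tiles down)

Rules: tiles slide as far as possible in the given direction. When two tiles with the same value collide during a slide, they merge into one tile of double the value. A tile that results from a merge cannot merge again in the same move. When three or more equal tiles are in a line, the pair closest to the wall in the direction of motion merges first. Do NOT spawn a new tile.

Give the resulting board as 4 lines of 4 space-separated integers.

Answer:  0 64  0  8
 0  2  8  4
16  8 64  2
64 64  8  8

Derivation:
Slide down:
col 0: [16, 32, 0, 32] -> [0, 0, 16, 64]
col 1: [64, 2, 8, 64] -> [64, 2, 8, 64]
col 2: [8, 0, 64, 8] -> [0, 8, 64, 8]
col 3: [8, 4, 2, 8] -> [8, 4, 2, 8]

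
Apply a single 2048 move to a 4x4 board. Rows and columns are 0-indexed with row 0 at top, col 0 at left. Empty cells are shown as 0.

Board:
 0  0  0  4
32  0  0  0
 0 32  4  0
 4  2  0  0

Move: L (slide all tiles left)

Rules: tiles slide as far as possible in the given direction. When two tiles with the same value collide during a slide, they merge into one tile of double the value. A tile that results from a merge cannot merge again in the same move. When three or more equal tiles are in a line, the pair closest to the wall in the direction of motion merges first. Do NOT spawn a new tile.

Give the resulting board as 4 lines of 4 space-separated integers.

Answer:  4  0  0  0
32  0  0  0
32  4  0  0
 4  2  0  0

Derivation:
Slide left:
row 0: [0, 0, 0, 4] -> [4, 0, 0, 0]
row 1: [32, 0, 0, 0] -> [32, 0, 0, 0]
row 2: [0, 32, 4, 0] -> [32, 4, 0, 0]
row 3: [4, 2, 0, 0] -> [4, 2, 0, 0]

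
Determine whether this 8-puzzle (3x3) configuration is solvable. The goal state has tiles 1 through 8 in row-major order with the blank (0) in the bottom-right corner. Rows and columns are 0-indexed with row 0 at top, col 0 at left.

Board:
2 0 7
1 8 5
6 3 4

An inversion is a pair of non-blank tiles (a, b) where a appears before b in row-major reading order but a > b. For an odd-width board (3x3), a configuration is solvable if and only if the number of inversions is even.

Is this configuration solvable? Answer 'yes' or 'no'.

Answer: yes

Derivation:
Inversions (pairs i<j in row-major order where tile[i] > tile[j] > 0): 14
14 is even, so the puzzle is solvable.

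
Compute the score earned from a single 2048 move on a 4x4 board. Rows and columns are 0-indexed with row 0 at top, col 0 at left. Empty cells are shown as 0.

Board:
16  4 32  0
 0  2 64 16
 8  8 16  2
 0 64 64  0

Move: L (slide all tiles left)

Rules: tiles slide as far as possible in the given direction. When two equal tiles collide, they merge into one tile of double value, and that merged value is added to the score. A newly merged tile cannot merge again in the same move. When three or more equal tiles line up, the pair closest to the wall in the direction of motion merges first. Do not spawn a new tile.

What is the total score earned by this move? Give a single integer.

Answer: 144

Derivation:
Slide left:
row 0: [16, 4, 32, 0] -> [16, 4, 32, 0]  score +0 (running 0)
row 1: [0, 2, 64, 16] -> [2, 64, 16, 0]  score +0 (running 0)
row 2: [8, 8, 16, 2] -> [16, 16, 2, 0]  score +16 (running 16)
row 3: [0, 64, 64, 0] -> [128, 0, 0, 0]  score +128 (running 144)
Board after move:
 16   4  32   0
  2  64  16   0
 16  16   2   0
128   0   0   0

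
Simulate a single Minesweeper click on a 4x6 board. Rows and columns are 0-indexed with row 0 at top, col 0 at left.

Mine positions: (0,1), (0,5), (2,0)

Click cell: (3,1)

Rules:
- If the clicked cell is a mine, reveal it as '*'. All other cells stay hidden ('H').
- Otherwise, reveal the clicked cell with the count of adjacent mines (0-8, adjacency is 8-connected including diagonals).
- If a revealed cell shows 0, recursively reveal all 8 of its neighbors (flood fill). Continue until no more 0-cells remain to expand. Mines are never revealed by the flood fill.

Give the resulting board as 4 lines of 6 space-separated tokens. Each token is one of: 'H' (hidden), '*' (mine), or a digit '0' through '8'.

H H H H H H
H H H H H H
H H H H H H
H 1 H H H H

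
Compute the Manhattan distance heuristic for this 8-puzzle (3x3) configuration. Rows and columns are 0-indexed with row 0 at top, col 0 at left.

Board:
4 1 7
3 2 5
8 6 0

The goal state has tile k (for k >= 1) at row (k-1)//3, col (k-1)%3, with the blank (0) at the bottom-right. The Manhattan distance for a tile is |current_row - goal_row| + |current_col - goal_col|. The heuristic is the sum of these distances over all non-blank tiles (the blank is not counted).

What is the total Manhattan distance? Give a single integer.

Answer: 14

Derivation:
Tile 4: at (0,0), goal (1,0), distance |0-1|+|0-0| = 1
Tile 1: at (0,1), goal (0,0), distance |0-0|+|1-0| = 1
Tile 7: at (0,2), goal (2,0), distance |0-2|+|2-0| = 4
Tile 3: at (1,0), goal (0,2), distance |1-0|+|0-2| = 3
Tile 2: at (1,1), goal (0,1), distance |1-0|+|1-1| = 1
Tile 5: at (1,2), goal (1,1), distance |1-1|+|2-1| = 1
Tile 8: at (2,0), goal (2,1), distance |2-2|+|0-1| = 1
Tile 6: at (2,1), goal (1,2), distance |2-1|+|1-2| = 2
Sum: 1 + 1 + 4 + 3 + 1 + 1 + 1 + 2 = 14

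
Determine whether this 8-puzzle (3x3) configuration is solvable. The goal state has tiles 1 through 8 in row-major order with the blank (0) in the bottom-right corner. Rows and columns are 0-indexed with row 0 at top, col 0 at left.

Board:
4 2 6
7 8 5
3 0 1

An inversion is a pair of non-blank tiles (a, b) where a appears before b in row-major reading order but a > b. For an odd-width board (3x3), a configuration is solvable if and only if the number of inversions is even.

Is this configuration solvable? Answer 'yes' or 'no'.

Answer: yes

Derivation:
Inversions (pairs i<j in row-major order where tile[i] > tile[j] > 0): 16
16 is even, so the puzzle is solvable.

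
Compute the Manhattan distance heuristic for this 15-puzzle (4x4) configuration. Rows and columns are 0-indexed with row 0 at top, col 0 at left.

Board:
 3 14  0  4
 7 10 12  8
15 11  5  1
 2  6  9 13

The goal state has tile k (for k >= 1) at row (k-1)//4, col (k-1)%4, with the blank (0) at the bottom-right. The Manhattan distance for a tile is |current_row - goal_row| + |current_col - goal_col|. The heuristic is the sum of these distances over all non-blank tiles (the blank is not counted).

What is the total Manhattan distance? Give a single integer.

Answer: 34

Derivation:
Tile 3: at (0,0), goal (0,2), distance |0-0|+|0-2| = 2
Tile 14: at (0,1), goal (3,1), distance |0-3|+|1-1| = 3
Tile 4: at (0,3), goal (0,3), distance |0-0|+|3-3| = 0
Tile 7: at (1,0), goal (1,2), distance |1-1|+|0-2| = 2
Tile 10: at (1,1), goal (2,1), distance |1-2|+|1-1| = 1
Tile 12: at (1,2), goal (2,3), distance |1-2|+|2-3| = 2
Tile 8: at (1,3), goal (1,3), distance |1-1|+|3-3| = 0
Tile 15: at (2,0), goal (3,2), distance |2-3|+|0-2| = 3
Tile 11: at (2,1), goal (2,2), distance |2-2|+|1-2| = 1
Tile 5: at (2,2), goal (1,0), distance |2-1|+|2-0| = 3
Tile 1: at (2,3), goal (0,0), distance |2-0|+|3-0| = 5
Tile 2: at (3,0), goal (0,1), distance |3-0|+|0-1| = 4
Tile 6: at (3,1), goal (1,1), distance |3-1|+|1-1| = 2
Tile 9: at (3,2), goal (2,0), distance |3-2|+|2-0| = 3
Tile 13: at (3,3), goal (3,0), distance |3-3|+|3-0| = 3
Sum: 2 + 3 + 0 + 2 + 1 + 2 + 0 + 3 + 1 + 3 + 5 + 4 + 2 + 3 + 3 = 34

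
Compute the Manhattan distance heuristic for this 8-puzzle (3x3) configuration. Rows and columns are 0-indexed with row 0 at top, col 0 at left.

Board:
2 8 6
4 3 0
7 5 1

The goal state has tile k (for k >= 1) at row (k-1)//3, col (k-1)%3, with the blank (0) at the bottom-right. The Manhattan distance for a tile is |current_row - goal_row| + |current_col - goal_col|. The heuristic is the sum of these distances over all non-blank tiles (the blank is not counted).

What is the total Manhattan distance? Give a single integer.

Answer: 11

Derivation:
Tile 2: at (0,0), goal (0,1), distance |0-0|+|0-1| = 1
Tile 8: at (0,1), goal (2,1), distance |0-2|+|1-1| = 2
Tile 6: at (0,2), goal (1,2), distance |0-1|+|2-2| = 1
Tile 4: at (1,0), goal (1,0), distance |1-1|+|0-0| = 0
Tile 3: at (1,1), goal (0,2), distance |1-0|+|1-2| = 2
Tile 7: at (2,0), goal (2,0), distance |2-2|+|0-0| = 0
Tile 5: at (2,1), goal (1,1), distance |2-1|+|1-1| = 1
Tile 1: at (2,2), goal (0,0), distance |2-0|+|2-0| = 4
Sum: 1 + 2 + 1 + 0 + 2 + 0 + 1 + 4 = 11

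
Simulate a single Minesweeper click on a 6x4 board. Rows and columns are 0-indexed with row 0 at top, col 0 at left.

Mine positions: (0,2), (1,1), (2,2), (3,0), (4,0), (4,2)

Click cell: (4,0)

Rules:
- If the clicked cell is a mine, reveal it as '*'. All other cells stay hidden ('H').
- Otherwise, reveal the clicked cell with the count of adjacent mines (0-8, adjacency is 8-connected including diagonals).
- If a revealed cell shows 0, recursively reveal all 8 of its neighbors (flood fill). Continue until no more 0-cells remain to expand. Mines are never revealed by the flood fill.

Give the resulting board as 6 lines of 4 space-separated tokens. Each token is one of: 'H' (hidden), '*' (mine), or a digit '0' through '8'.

H H H H
H H H H
H H H H
H H H H
* H H H
H H H H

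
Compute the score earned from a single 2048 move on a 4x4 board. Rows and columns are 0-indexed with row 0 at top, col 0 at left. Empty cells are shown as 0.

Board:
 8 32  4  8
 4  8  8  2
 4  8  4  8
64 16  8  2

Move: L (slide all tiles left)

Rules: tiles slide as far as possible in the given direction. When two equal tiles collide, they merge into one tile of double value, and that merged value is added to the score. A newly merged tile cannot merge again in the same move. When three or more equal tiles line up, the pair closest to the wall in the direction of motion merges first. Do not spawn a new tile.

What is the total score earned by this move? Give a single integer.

Slide left:
row 0: [8, 32, 4, 8] -> [8, 32, 4, 8]  score +0 (running 0)
row 1: [4, 8, 8, 2] -> [4, 16, 2, 0]  score +16 (running 16)
row 2: [4, 8, 4, 8] -> [4, 8, 4, 8]  score +0 (running 16)
row 3: [64, 16, 8, 2] -> [64, 16, 8, 2]  score +0 (running 16)
Board after move:
 8 32  4  8
 4 16  2  0
 4  8  4  8
64 16  8  2

Answer: 16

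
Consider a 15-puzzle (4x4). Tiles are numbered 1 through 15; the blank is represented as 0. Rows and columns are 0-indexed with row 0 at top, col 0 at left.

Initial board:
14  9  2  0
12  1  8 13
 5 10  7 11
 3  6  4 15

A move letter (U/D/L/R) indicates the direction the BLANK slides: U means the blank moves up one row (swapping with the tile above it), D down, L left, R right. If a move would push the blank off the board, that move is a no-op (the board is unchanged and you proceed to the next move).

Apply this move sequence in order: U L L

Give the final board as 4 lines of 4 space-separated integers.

After move 1 (U):
14  9  2  0
12  1  8 13
 5 10  7 11
 3  6  4 15

After move 2 (L):
14  9  0  2
12  1  8 13
 5 10  7 11
 3  6  4 15

After move 3 (L):
14  0  9  2
12  1  8 13
 5 10  7 11
 3  6  4 15

Answer: 14  0  9  2
12  1  8 13
 5 10  7 11
 3  6  4 15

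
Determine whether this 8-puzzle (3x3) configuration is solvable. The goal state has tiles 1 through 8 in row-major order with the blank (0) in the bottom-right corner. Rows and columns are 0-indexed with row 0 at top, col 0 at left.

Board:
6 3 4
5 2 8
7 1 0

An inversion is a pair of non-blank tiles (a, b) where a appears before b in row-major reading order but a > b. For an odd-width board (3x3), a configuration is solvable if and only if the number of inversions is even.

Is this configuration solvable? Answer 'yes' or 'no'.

Inversions (pairs i<j in row-major order where tile[i] > tile[j] > 0): 15
15 is odd, so the puzzle is not solvable.

Answer: no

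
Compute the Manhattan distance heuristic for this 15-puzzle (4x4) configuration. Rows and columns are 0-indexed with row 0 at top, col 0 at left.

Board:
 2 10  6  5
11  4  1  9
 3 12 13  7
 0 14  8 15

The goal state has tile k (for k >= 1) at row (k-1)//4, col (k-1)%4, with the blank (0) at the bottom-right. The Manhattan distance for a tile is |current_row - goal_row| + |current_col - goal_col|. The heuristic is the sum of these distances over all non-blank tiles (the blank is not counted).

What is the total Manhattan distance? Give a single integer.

Tile 2: (0,0)->(0,1) = 1
Tile 10: (0,1)->(2,1) = 2
Tile 6: (0,2)->(1,1) = 2
Tile 5: (0,3)->(1,0) = 4
Tile 11: (1,0)->(2,2) = 3
Tile 4: (1,1)->(0,3) = 3
Tile 1: (1,2)->(0,0) = 3
Tile 9: (1,3)->(2,0) = 4
Tile 3: (2,0)->(0,2) = 4
Tile 12: (2,1)->(2,3) = 2
Tile 13: (2,2)->(3,0) = 3
Tile 7: (2,3)->(1,2) = 2
Tile 14: (3,1)->(3,1) = 0
Tile 8: (3,2)->(1,3) = 3
Tile 15: (3,3)->(3,2) = 1
Sum: 1 + 2 + 2 + 4 + 3 + 3 + 3 + 4 + 4 + 2 + 3 + 2 + 0 + 3 + 1 = 37

Answer: 37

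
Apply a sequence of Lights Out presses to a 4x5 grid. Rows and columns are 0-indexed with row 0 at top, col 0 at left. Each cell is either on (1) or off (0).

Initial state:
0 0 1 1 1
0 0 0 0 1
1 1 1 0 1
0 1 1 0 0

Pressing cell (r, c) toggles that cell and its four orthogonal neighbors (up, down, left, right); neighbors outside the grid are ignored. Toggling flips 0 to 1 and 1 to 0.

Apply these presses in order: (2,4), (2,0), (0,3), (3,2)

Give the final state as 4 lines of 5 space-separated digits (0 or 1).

After press 1 at (2,4):
0 0 1 1 1
0 0 0 0 0
1 1 1 1 0
0 1 1 0 1

After press 2 at (2,0):
0 0 1 1 1
1 0 0 0 0
0 0 1 1 0
1 1 1 0 1

After press 3 at (0,3):
0 0 0 0 0
1 0 0 1 0
0 0 1 1 0
1 1 1 0 1

After press 4 at (3,2):
0 0 0 0 0
1 0 0 1 0
0 0 0 1 0
1 0 0 1 1

Answer: 0 0 0 0 0
1 0 0 1 0
0 0 0 1 0
1 0 0 1 1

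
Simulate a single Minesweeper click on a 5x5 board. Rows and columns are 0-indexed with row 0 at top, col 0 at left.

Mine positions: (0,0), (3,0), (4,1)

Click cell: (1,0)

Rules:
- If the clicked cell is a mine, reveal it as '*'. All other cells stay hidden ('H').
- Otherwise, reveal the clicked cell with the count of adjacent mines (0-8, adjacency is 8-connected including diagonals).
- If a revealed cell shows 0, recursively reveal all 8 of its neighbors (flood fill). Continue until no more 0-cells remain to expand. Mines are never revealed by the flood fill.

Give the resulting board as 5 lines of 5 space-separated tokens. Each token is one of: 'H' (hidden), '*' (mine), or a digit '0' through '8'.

H H H H H
1 H H H H
H H H H H
H H H H H
H H H H H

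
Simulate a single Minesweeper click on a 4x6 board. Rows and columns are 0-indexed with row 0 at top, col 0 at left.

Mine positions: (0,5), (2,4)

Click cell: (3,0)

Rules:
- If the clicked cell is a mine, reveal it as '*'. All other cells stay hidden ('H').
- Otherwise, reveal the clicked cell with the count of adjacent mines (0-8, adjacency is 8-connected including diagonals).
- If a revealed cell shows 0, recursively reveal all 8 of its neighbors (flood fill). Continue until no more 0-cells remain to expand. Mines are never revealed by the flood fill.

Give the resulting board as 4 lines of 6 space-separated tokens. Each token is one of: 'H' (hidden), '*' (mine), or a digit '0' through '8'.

0 0 0 0 1 H
0 0 0 1 2 H
0 0 0 1 H H
0 0 0 1 H H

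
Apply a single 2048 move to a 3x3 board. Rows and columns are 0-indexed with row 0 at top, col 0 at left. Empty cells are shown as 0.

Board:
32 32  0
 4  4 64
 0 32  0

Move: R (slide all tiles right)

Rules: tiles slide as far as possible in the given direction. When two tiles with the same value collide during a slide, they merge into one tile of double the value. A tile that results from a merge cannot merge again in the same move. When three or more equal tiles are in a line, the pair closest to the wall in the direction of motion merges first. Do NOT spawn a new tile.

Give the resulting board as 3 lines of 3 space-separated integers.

Answer:  0  0 64
 0  8 64
 0  0 32

Derivation:
Slide right:
row 0: [32, 32, 0] -> [0, 0, 64]
row 1: [4, 4, 64] -> [0, 8, 64]
row 2: [0, 32, 0] -> [0, 0, 32]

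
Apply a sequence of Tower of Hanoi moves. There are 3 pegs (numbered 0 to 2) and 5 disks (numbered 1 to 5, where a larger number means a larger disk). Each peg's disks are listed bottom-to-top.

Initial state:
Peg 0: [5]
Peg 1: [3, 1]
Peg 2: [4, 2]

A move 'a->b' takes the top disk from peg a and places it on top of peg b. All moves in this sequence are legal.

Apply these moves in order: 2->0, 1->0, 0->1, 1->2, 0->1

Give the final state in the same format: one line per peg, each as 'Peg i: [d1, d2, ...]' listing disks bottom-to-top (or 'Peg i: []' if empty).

After move 1 (2->0):
Peg 0: [5, 2]
Peg 1: [3, 1]
Peg 2: [4]

After move 2 (1->0):
Peg 0: [5, 2, 1]
Peg 1: [3]
Peg 2: [4]

After move 3 (0->1):
Peg 0: [5, 2]
Peg 1: [3, 1]
Peg 2: [4]

After move 4 (1->2):
Peg 0: [5, 2]
Peg 1: [3]
Peg 2: [4, 1]

After move 5 (0->1):
Peg 0: [5]
Peg 1: [3, 2]
Peg 2: [4, 1]

Answer: Peg 0: [5]
Peg 1: [3, 2]
Peg 2: [4, 1]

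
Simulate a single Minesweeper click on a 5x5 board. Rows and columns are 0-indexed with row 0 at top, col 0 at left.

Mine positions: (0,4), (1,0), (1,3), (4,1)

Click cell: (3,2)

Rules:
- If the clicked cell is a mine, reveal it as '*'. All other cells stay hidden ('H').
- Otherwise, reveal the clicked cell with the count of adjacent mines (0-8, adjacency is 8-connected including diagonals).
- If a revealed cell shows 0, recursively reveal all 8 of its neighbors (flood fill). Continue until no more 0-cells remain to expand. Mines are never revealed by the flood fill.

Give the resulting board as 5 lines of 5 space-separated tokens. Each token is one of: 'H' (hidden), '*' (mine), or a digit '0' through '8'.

H H H H H
H H H H H
H H H H H
H H 1 H H
H H H H H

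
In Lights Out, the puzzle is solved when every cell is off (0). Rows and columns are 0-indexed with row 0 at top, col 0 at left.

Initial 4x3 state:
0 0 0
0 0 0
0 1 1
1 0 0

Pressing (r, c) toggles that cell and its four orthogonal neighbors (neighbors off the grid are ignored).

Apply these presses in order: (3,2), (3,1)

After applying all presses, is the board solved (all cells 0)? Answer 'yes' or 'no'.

After press 1 at (3,2):
0 0 0
0 0 0
0 1 0
1 1 1

After press 2 at (3,1):
0 0 0
0 0 0
0 0 0
0 0 0

Lights still on: 0

Answer: yes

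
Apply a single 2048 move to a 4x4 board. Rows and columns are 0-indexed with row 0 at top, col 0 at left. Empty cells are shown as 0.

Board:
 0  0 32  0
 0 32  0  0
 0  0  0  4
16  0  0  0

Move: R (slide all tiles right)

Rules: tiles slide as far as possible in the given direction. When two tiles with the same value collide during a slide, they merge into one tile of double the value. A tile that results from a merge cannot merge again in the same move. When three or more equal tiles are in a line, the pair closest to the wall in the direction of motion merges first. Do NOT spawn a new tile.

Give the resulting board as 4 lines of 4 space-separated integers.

Answer:  0  0  0 32
 0  0  0 32
 0  0  0  4
 0  0  0 16

Derivation:
Slide right:
row 0: [0, 0, 32, 0] -> [0, 0, 0, 32]
row 1: [0, 32, 0, 0] -> [0, 0, 0, 32]
row 2: [0, 0, 0, 4] -> [0, 0, 0, 4]
row 3: [16, 0, 0, 0] -> [0, 0, 0, 16]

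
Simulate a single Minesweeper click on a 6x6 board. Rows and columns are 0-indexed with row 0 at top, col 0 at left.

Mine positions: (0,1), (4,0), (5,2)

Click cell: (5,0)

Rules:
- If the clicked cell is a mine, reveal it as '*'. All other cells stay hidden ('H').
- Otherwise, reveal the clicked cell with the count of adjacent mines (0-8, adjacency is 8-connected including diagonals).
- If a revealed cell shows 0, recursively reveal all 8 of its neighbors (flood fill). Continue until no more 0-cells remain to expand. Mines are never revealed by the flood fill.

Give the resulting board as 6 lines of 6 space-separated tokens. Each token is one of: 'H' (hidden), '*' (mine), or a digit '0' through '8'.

H H H H H H
H H H H H H
H H H H H H
H H H H H H
H H H H H H
1 H H H H H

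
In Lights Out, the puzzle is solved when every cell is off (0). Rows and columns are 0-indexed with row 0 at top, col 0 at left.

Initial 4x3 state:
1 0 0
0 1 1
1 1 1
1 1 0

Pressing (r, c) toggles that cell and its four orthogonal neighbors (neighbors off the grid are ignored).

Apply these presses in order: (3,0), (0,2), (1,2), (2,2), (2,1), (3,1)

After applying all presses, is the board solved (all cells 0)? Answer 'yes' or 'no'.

Answer: no

Derivation:
After press 1 at (3,0):
1 0 0
0 1 1
0 1 1
0 0 0

After press 2 at (0,2):
1 1 1
0 1 0
0 1 1
0 0 0

After press 3 at (1,2):
1 1 0
0 0 1
0 1 0
0 0 0

After press 4 at (2,2):
1 1 0
0 0 0
0 0 1
0 0 1

After press 5 at (2,1):
1 1 0
0 1 0
1 1 0
0 1 1

After press 6 at (3,1):
1 1 0
0 1 0
1 0 0
1 0 0

Lights still on: 5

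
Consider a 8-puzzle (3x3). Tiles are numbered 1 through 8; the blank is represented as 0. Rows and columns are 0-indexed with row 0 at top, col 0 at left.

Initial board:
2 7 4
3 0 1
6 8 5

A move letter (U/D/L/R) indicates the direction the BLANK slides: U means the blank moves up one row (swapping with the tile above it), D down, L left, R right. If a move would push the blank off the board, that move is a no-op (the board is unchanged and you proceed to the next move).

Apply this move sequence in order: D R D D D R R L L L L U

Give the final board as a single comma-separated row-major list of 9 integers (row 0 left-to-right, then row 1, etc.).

After move 1 (D):
2 7 4
3 8 1
6 0 5

After move 2 (R):
2 7 4
3 8 1
6 5 0

After move 3 (D):
2 7 4
3 8 1
6 5 0

After move 4 (D):
2 7 4
3 8 1
6 5 0

After move 5 (D):
2 7 4
3 8 1
6 5 0

After move 6 (R):
2 7 4
3 8 1
6 5 0

After move 7 (R):
2 7 4
3 8 1
6 5 0

After move 8 (L):
2 7 4
3 8 1
6 0 5

After move 9 (L):
2 7 4
3 8 1
0 6 5

After move 10 (L):
2 7 4
3 8 1
0 6 5

After move 11 (L):
2 7 4
3 8 1
0 6 5

After move 12 (U):
2 7 4
0 8 1
3 6 5

Answer: 2, 7, 4, 0, 8, 1, 3, 6, 5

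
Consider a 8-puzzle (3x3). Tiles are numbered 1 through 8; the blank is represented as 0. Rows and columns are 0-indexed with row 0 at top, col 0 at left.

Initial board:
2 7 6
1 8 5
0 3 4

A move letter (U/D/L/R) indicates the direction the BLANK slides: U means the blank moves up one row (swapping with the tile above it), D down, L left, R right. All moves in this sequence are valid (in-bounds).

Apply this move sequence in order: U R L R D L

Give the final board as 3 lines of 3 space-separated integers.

Answer: 2 7 6
8 3 5
0 1 4

Derivation:
After move 1 (U):
2 7 6
0 8 5
1 3 4

After move 2 (R):
2 7 6
8 0 5
1 3 4

After move 3 (L):
2 7 6
0 8 5
1 3 4

After move 4 (R):
2 7 6
8 0 5
1 3 4

After move 5 (D):
2 7 6
8 3 5
1 0 4

After move 6 (L):
2 7 6
8 3 5
0 1 4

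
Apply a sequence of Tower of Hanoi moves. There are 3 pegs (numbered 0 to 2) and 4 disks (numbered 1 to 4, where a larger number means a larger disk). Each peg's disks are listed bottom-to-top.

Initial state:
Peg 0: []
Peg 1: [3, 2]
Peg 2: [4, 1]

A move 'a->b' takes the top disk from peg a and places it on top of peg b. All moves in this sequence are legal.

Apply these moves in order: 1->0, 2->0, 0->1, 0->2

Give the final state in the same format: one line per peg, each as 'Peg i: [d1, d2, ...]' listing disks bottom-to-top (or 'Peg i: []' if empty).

Answer: Peg 0: []
Peg 1: [3, 1]
Peg 2: [4, 2]

Derivation:
After move 1 (1->0):
Peg 0: [2]
Peg 1: [3]
Peg 2: [4, 1]

After move 2 (2->0):
Peg 0: [2, 1]
Peg 1: [3]
Peg 2: [4]

After move 3 (0->1):
Peg 0: [2]
Peg 1: [3, 1]
Peg 2: [4]

After move 4 (0->2):
Peg 0: []
Peg 1: [3, 1]
Peg 2: [4, 2]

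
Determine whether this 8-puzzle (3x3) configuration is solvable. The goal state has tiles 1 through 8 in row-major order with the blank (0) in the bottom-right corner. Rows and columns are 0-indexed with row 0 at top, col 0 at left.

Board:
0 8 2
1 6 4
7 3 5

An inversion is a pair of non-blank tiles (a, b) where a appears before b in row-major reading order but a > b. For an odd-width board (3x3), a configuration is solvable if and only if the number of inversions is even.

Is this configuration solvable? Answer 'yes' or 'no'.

Inversions (pairs i<j in row-major order where tile[i] > tile[j] > 0): 14
14 is even, so the puzzle is solvable.

Answer: yes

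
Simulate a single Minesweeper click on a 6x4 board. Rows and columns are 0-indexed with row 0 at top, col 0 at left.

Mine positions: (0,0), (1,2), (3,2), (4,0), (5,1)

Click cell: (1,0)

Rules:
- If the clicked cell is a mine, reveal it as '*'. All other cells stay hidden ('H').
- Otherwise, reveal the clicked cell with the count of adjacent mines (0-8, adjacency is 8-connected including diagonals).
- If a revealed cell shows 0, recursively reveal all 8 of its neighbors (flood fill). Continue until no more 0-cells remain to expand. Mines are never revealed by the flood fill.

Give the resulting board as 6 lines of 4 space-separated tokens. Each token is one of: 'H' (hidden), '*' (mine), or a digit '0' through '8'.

H H H H
1 H H H
H H H H
H H H H
H H H H
H H H H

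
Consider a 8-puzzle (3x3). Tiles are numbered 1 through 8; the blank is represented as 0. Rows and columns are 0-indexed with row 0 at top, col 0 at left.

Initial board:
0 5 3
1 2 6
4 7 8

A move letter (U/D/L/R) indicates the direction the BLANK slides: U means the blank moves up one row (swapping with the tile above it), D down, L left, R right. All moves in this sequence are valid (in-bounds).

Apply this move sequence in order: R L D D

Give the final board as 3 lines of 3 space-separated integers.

Answer: 1 5 3
4 2 6
0 7 8

Derivation:
After move 1 (R):
5 0 3
1 2 6
4 7 8

After move 2 (L):
0 5 3
1 2 6
4 7 8

After move 3 (D):
1 5 3
0 2 6
4 7 8

After move 4 (D):
1 5 3
4 2 6
0 7 8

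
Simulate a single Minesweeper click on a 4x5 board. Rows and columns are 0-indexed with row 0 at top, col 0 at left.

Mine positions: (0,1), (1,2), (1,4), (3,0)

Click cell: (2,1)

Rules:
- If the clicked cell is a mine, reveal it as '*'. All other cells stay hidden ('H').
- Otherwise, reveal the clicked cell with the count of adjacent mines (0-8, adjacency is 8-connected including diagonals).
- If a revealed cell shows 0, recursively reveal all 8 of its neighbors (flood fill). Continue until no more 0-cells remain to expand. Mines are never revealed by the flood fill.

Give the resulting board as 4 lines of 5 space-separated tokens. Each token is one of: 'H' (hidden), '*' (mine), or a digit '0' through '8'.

H H H H H
H H H H H
H 2 H H H
H H H H H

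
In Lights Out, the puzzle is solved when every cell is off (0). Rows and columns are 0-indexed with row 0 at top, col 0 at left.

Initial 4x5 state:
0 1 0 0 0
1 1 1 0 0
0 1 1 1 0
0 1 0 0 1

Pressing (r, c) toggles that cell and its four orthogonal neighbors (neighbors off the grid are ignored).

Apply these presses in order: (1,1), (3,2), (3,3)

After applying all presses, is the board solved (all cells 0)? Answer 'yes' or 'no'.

After press 1 at (1,1):
0 0 0 0 0
0 0 0 0 0
0 0 1 1 0
0 1 0 0 1

After press 2 at (3,2):
0 0 0 0 0
0 0 0 0 0
0 0 0 1 0
0 0 1 1 1

After press 3 at (3,3):
0 0 0 0 0
0 0 0 0 0
0 0 0 0 0
0 0 0 0 0

Lights still on: 0

Answer: yes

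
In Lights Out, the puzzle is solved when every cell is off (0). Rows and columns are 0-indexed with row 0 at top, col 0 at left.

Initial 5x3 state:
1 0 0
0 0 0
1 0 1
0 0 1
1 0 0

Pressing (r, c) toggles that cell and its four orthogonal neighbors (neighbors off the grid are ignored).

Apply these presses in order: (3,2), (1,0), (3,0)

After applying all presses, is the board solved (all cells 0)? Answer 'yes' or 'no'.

Answer: no

Derivation:
After press 1 at (3,2):
1 0 0
0 0 0
1 0 0
0 1 0
1 0 1

After press 2 at (1,0):
0 0 0
1 1 0
0 0 0
0 1 0
1 0 1

After press 3 at (3,0):
0 0 0
1 1 0
1 0 0
1 0 0
0 0 1

Lights still on: 5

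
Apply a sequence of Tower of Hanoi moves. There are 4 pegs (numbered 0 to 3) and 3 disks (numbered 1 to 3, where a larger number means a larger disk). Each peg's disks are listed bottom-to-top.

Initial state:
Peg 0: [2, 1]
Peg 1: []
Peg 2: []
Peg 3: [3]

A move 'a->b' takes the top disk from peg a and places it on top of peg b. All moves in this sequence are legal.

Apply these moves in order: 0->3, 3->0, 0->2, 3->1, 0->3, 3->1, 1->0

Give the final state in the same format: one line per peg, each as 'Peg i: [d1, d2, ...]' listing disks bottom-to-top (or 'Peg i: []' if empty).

Answer: Peg 0: [2]
Peg 1: [3]
Peg 2: [1]
Peg 3: []

Derivation:
After move 1 (0->3):
Peg 0: [2]
Peg 1: []
Peg 2: []
Peg 3: [3, 1]

After move 2 (3->0):
Peg 0: [2, 1]
Peg 1: []
Peg 2: []
Peg 3: [3]

After move 3 (0->2):
Peg 0: [2]
Peg 1: []
Peg 2: [1]
Peg 3: [3]

After move 4 (3->1):
Peg 0: [2]
Peg 1: [3]
Peg 2: [1]
Peg 3: []

After move 5 (0->3):
Peg 0: []
Peg 1: [3]
Peg 2: [1]
Peg 3: [2]

After move 6 (3->1):
Peg 0: []
Peg 1: [3, 2]
Peg 2: [1]
Peg 3: []

After move 7 (1->0):
Peg 0: [2]
Peg 1: [3]
Peg 2: [1]
Peg 3: []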